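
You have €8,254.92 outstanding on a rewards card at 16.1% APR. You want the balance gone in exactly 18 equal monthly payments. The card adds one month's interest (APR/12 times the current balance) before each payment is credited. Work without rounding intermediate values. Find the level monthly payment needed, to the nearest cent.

Monthly rate r = 16.1%/12 = 1.34167% = 0.0134167.
Level-payment amortization: P = B₀·r / (1 − (1+r)^(−n)) = 8254.92·0.0134167 / (1 − 1.01342^(−18)).
Denominator 1 − (1+r)^(−18) = 0.213288975.
P = 110.754 / 0.213288975 ≈ 519.27.

€519.27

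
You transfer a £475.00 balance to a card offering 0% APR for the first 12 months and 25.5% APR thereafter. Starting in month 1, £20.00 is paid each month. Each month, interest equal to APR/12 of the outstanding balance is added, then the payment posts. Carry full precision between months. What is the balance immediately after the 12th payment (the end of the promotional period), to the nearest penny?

£235.00

Promo months 1–12 at r₀ = 0%/12 = 0; months 13+ at r₁ = 25.5%/12 = 0.02125.
After month 12 (no interest yet): B = £475.00 − 12·£20.00 = £235.00.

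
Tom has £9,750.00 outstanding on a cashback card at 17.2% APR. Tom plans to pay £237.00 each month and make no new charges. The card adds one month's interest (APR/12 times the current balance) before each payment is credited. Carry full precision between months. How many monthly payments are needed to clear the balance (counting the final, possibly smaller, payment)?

63 payments

Monthly rate r = 17.2%/12 = 1.43333% = 0.0143333.
Recurrence: B ← B·(1+r) − £237.00.
Month 1: interest £139.75; balance after payment £9,652.75.
Month 2: interest £138.36; balance after payment £9,554.11.
Closed form: n = −ln(1 − rB₀/P)/ln(1+r) = −ln(0.41034)/ln(1.01433) ≈ 62.591, so the balance reaches zero during payment 63.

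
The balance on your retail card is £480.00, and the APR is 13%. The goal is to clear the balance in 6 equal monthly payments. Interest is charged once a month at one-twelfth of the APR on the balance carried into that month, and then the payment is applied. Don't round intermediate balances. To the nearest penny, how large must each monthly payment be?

Monthly rate r = 13%/12 = 1.08333% = 0.0108333.
Level-payment amortization: P = B₀·r / (1 − (1+r)^(−n)) = 480.00·0.0108333 / (1 − 1.01083^(−6)).
Denominator 1 − (1+r)^(−6) = 0.0626049171.
P = 5.2 / 0.0626049171 ≈ 83.06.

£83.06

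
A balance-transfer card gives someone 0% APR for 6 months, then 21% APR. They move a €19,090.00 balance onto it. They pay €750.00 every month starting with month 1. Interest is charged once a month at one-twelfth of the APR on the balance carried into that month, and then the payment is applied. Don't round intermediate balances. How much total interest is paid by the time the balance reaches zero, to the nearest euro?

Promo months 1–6 at r₀ = 0%/12 = 0; months 7+ at r₁ = 21%/12 = 0.0175.
After month 6 (no interest yet): B = €19,090.00 − 6·€750.00 = €14,590.00.
Then at r₁ with €750.00/mo: n₂ = −ln(1 − r₁·B/P)/ln(1+r₁) ≈ 23.99 → 24 more payments.
Total paid = 29·€750.00 + €741.64 = €22,491.64; interest = €22,491.64 − €19,090.00 = €3,401.64.

€3,402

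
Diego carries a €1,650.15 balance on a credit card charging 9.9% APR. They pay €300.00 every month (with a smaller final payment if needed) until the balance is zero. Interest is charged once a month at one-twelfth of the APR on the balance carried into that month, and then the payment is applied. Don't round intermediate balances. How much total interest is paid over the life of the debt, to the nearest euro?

Monthly rate r = 9.9%/12 = 0.825% = 0.00825.
Payoff takes n = ⌈−ln(1 − rB₀/P)/ln(1+r)⌉ = ⌈5.652⌉ = 6 payments; the last is €196.00.
Total paid = 5·€300.00 + €196.00 = €1,696.00.
Total interest = total paid − principal = €1,696.00 − €1,650.15 = €45.85.

€46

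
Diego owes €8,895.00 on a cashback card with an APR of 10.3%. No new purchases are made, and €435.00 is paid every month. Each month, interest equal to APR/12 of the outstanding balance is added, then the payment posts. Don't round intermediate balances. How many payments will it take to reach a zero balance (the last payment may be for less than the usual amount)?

Monthly rate r = 10.3%/12 = 0.858333% = 0.00858333.
Recurrence: B ← B·(1+r) − €435.00.
Month 1: interest €76.35; balance after payment €8,536.35.
Month 2: interest €73.27; balance after payment €8,174.62.
Closed form: n = −ln(1 − rB₀/P)/ln(1+r) = −ln(0.82449)/ln(1.00858) ≈ 22.581, so the balance reaches zero during payment 23.

23 months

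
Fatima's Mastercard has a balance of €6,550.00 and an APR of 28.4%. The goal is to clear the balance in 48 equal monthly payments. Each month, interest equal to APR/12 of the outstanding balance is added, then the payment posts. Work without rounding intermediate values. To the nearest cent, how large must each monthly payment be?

€229.78

Monthly rate r = 28.4%/12 = 2.36667% = 0.0236667.
Level-payment amortization: P = B₀·r / (1 − (1+r)^(−n)) = 6550.00·0.0236667 / (1 − 1.02367^(−48)).
Denominator 1 − (1+r)^(−48) = 0.674621362.
P = 155.017 / 0.674621362 ≈ 229.78.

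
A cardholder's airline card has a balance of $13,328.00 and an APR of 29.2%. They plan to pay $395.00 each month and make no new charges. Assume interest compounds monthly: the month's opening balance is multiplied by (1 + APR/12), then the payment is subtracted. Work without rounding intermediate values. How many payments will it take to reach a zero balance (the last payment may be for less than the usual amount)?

72 payments

Monthly rate r = 29.2%/12 = 2.43333% = 0.0243333.
Recurrence: B ← B·(1+r) − $395.00.
Month 1: interest $324.31; balance after payment $13,257.31.
Month 2: interest $322.59; balance after payment $13,184.91.
Closed form: n = −ln(1 − rB₀/P)/ln(1+r) = −ln(0.17895)/ln(1.02433) ≈ 71.568, so the balance reaches zero during payment 72.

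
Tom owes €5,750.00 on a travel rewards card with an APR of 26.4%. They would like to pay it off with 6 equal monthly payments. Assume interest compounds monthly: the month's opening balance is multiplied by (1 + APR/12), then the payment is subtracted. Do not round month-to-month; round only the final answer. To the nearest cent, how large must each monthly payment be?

Monthly rate r = 26.4%/12 = 2.2% = 0.022.
Level-payment amortization: P = B₀·r / (1 − (1+r)^(−n)) = 5750.00·0.022 / (1 − 1.022^(−6)).
Denominator 1 − (1+r)^(−6) = 0.12240402.
P = 126.5 / 0.12240402 ≈ 1033.46.

€1,033.46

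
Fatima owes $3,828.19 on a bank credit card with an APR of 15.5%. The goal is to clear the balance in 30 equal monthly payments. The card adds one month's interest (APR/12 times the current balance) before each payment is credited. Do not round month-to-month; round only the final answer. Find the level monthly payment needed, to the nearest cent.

$154.74

Monthly rate r = 15.5%/12 = 1.29167% = 0.0129167.
Level-payment amortization: P = B₀·r / (1 − (1+r)^(−n)) = 3828.19·0.0129167 / (1 − 1.01292^(−30)).
Denominator 1 − (1+r)^(−30) = 0.319562115.
P = 49.4475 / 0.319562115 ≈ 154.74.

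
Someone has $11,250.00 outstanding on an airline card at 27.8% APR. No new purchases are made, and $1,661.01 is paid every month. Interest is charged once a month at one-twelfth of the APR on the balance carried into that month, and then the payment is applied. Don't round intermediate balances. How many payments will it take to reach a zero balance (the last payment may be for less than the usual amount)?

8 months

Monthly rate r = 27.8%/12 = 2.31667% = 0.0231667.
Recurrence: B ← B·(1+r) − $1,661.01.
Month 1: interest $260.62; balance after payment $9,849.61.
Month 2: interest $228.18; balance after payment $8,416.79.
Closed form: n = −ln(1 − rB₀/P)/ln(1+r) = −ln(0.84309)/ln(1.02317) ≈ 7.452, so the balance reaches zero during payment 8.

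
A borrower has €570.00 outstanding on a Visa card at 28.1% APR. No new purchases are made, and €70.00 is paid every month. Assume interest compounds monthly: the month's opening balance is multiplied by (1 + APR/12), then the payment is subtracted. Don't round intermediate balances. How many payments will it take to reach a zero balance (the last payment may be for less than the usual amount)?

Monthly rate r = 28.1%/12 = 2.34167% = 0.0234167.
Recurrence: B ← B·(1+r) − €70.00.
Month 1: interest €13.35; balance after payment €513.35.
Month 2: interest €12.02; balance after payment €455.37.
Closed form: n = −ln(1 − rB₀/P)/ln(1+r) = −ln(0.80932)/ln(1.02342) ≈ 9.140, so the balance reaches zero during payment 10.

10 months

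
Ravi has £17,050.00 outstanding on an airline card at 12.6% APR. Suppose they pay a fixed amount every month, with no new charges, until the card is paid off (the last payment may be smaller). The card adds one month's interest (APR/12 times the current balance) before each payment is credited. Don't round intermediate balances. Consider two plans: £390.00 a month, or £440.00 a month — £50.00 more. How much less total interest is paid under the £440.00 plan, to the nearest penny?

Monthly rate r = 12.6%/12 = 1.05% = 0.0105.
At £390.00/mo: n = ⌈−ln(1 − rB₀/P)/ln(1+r)⌉ = 59 payments (last £320.73); total interest = total paid − £17,050.00 = £5,890.73.
At £440.00/mo: 51 payments (last £3.69); total interest £4,953.69.
Interest saved = £5,890.73 − £4,953.69 = £937.04.

£937.04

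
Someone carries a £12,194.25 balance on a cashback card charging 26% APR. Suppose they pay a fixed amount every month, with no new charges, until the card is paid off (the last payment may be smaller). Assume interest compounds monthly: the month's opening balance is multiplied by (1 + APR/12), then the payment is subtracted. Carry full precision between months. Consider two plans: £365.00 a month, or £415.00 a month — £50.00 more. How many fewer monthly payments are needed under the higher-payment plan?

13 fewer payments

Monthly rate r = 26%/12 = 2.16667% = 0.0216667.
At £365.00/mo: n = ⌈−ln(1 − rB₀/P)/ln(1+r)⌉ = 61 payments (last £12.54); total interest = total paid − £12,194.25 = £9,718.29.
At £415.00/mo: 48 payments (last £96.12); total interest £7,406.87.
Payments saved = 61 − 48 = 13.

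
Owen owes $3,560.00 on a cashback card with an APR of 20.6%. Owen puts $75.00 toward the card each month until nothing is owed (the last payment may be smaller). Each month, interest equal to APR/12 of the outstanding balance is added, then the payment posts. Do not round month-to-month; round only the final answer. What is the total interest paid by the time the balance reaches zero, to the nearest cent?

$3,871.58

Monthly rate r = 20.6%/12 = 1.71667% = 0.0171667.
Payoff takes n = ⌈−ln(1 − rB₀/P)/ln(1+r)⌉ = ⌈99.087⌉ = 100 payments; the last is $6.58.
Total paid = 99·$75.00 + $6.58 = $7,431.58.
Total interest = total paid − principal = $7,431.58 − $3,560.00 = $3,871.58.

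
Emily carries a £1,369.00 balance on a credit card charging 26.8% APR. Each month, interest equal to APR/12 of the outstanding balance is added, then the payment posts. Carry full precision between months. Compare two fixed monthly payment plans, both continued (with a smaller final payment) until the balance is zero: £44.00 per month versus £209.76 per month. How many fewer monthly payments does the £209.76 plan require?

Monthly rate r = 26.8%/12 = 2.23333% = 0.0223333.
At £44.00/mo: n = ⌈−ln(1 − rB₀/P)/ln(1+r)⌉ = 54 payments (last £32.72); total interest = total paid − £1,369.00 = £995.72.
At £209.76/mo: 8 payments (last £28.08); total interest £127.40.
Payments saved = 54 − 8 = 46.

46 fewer payments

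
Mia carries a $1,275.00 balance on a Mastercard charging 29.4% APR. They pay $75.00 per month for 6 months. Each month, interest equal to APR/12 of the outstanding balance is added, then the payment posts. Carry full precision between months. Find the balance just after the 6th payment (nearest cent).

Monthly rate r = 29.4%/12 = 2.45% = 0.0245.
Each month: B ← B·(1+r) − $75.00.
Month 1: interest $31.24; balance after payment $1,231.24.
Month 2: interest $30.17; balance after payment $1,186.40.
Month 3: interest $29.07; balance after payment $1,140.47.
Month 4: interest $27.94; balance after payment $1,093.41.
Month 5: interest $26.79; balance after payment $1,045.20.
Month 6: interest $25.61; balance after payment $995.81.

$995.81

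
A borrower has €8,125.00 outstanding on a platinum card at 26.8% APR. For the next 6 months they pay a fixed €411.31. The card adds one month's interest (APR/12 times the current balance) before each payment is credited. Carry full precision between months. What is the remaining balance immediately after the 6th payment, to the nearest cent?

Monthly rate r = 26.8%/12 = 2.23333% = 0.0223333.
Each month: B ← B·(1+r) − €411.31.
Month 1: interest €181.46; balance after payment €7,895.15.
Month 2: interest €176.32; balance after payment €7,660.16.
Month 3: interest €171.08; balance after payment €7,419.93.
Month 4: interest €165.71; balance after payment €7,174.33.
Month 5: interest €160.23; balance after payment €6,923.25.
Month 6: interest €154.62; balance after payment €6,666.56.

€6,666.56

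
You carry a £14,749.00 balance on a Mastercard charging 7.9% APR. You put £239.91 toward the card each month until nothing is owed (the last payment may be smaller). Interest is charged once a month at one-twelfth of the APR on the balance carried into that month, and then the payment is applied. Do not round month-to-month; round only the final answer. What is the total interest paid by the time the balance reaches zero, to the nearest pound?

Monthly rate r = 7.9%/12 = 0.658333% = 0.00658333.
Payoff takes n = ⌈−ln(1 − rB₀/P)/ln(1+r)⌉ = ⌈79.054⌉ = 80 payments; the last is £12.95.
Total paid = 79·£239.91 + £12.95 = £18,965.84.
Total interest = total paid − principal = £18,965.84 − £14,749.00 = £4,216.84.

£4,217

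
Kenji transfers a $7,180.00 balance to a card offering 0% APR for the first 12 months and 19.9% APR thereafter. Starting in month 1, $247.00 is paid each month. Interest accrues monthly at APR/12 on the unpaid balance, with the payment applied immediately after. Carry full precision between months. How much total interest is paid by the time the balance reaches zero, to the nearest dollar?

$782

Promo months 1–12 at r₀ = 0%/12 = 0; months 13+ at r₁ = 19.9%/12 = 0.0165833.
After month 12 (no interest yet): B = $7,180.00 − 12·$247.00 = $4,216.00.
Then at r₁ with $247.00/mo: n₂ = −ln(1 − r₁·B/P)/ln(1+r₁) ≈ 20.23 → 21 more payments.
Total paid = 32·$247.00 + $57.64 = $7,961.64; interest = $7,961.64 − $7,180.00 = $781.64.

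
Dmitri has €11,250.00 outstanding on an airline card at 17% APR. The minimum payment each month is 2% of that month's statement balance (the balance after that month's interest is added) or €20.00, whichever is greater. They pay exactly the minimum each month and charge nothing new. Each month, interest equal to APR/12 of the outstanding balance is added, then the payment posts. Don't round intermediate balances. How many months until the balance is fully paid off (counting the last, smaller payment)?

482 months

Monthly rate r = 17%/12 = 1.41667% = 0.0141667.
While 2% of the post-interest balance exceeds €20.00, each month B ← (B·(1+r))·(1 − 0.02), i.e. B shrinks by the factor (1+r)·0.98 = 0.99388.
This holds for months 1–397. Entering month 398 the balance is €984.71; 2% of the post-interest balance is now below €20.00, so the flat €20.00 minimum applies from here.
From month 398 a fixed €20.00 at rate r clears €984.71 in 85 more payments. Total: 397 + 85 = 482 months.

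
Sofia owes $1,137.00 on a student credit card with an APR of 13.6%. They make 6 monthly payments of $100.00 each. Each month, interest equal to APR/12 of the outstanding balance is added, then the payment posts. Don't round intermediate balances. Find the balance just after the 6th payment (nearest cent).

$599.28

Monthly rate r = 13.6%/12 = 1.13333% = 0.0113333.
Each month: B ← B·(1+r) − $100.00.
Month 1: interest $12.89; balance after payment $1,049.89.
Month 2: interest $11.90; balance after payment $961.78.
Month 3: interest $10.90; balance after payment $872.68.
Month 4: interest $9.89; balance after payment $782.58.
Month 5: interest $8.87; balance after payment $691.44.
Month 6: interest $7.84; balance after payment $599.28.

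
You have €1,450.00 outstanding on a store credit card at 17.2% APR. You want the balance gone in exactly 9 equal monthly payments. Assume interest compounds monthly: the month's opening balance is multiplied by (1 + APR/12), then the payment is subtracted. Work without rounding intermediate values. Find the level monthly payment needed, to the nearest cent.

Monthly rate r = 17.2%/12 = 1.43333% = 0.0143333.
Level-payment amortization: P = B₀·r / (1 − (1+r)^(−n)) = 1450.00·0.0143333 / (1 − 1.01433^(−9)).
Denominator 1 − (1+r)^(−9) = 0.120220737.
P = 20.7833 / 0.120220737 ≈ 172.88.

€172.88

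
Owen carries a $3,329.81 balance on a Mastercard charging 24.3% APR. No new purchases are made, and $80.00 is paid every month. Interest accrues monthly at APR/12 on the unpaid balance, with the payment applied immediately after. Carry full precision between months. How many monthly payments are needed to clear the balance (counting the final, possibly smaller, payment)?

Monthly rate r = 24.3%/12 = 2.025% = 0.02025.
Recurrence: B ← B·(1+r) − $80.00.
Month 1: interest $67.43; balance after payment $3,317.24.
Month 2: interest $67.17; balance after payment $3,304.41.
Closed form: n = −ln(1 − rB₀/P)/ln(1+r) = −ln(0.15714)/ln(1.02025) ≈ 92.310, so the balance reaches zero during payment 93.

93 payments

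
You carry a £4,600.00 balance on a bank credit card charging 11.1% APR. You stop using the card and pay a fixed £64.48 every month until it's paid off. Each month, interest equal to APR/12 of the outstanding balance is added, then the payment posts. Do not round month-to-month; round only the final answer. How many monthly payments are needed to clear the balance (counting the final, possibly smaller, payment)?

Monthly rate r = 11.1%/12 = 0.925% = 0.00925.
Recurrence: B ← B·(1+r) − £64.48.
Month 1: interest £42.55; balance after payment £4,578.07.
Month 2: interest £42.35; balance after payment £4,555.94.
Closed form: n = −ln(1 − rB₀/P)/ln(1+r) = −ln(0.34011)/ln(1.00925) ≈ 117.133, so the balance reaches zero during payment 118.

118 months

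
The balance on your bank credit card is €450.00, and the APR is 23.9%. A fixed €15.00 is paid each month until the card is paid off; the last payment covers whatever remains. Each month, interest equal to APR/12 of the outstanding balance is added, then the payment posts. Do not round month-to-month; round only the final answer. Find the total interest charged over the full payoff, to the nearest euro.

€242

Monthly rate r = 23.9%/12 = 1.99167% = 0.0199167.
Payoff takes n = ⌈−ln(1 − rB₀/P)/ln(1+r)⌉ = ⌈46.147⌉ = 47 payments; the last is €2.22.
Total paid = 46·€15.00 + €2.22 = €692.22.
Total interest = total paid − principal = €692.22 − €450.00 = €242.22.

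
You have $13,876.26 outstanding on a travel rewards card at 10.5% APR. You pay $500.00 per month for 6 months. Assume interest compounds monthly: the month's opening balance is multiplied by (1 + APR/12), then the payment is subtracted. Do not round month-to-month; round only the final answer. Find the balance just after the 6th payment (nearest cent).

$11,554.49

Monthly rate r = 10.5%/12 = 0.875% = 0.00875.
Each month: B ← B·(1+r) − $500.00.
Month 1: interest $121.42; balance after payment $13,497.68.
Month 2: interest $118.10; balance after payment $13,115.78.
Month 3: interest $114.76; balance after payment $12,730.55.
Month 4: interest $111.39; balance after payment $12,341.94.
Month 5: interest $107.99; balance after payment $11,949.93.
Month 6: interest $104.56; balance after payment $11,554.49.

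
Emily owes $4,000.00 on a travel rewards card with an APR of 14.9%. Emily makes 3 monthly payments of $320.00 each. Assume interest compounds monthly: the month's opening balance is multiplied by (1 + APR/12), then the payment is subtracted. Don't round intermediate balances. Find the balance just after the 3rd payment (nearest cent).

Monthly rate r = 14.9%/12 = 1.24167% = 0.0124167.
Each month: B ← B·(1+r) − $320.00.
Month 1: interest $49.67; balance after payment $3,729.67.
Month 2: interest $46.31; balance after payment $3,455.98.
Month 3: interest $42.91; balance after payment $3,178.89.

$3,178.89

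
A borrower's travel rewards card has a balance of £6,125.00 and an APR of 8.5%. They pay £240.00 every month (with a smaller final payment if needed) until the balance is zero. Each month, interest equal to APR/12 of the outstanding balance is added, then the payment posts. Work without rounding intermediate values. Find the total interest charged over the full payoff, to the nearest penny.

£654.98

Monthly rate r = 8.5%/12 = 0.708333% = 0.00708333.
Payoff takes n = ⌈−ln(1 − rB₀/P)/ln(1+r)⌉ = ⌈28.249⌉ = 29 payments; the last is £59.98.
Total paid = 28·£240.00 + £59.98 = £6,779.98.
Total interest = total paid − principal = £6,779.98 − £6,125.00 = £654.98.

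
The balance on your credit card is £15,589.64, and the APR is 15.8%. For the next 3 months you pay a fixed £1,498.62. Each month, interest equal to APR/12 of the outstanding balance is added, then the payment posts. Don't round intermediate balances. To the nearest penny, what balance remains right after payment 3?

Monthly rate r = 15.8%/12 = 1.31667% = 0.0131667.
Each month: B ← B·(1+r) − £1,498.62.
Month 1: interest £205.26; balance after payment £14,296.28.
Month 2: interest £188.23; balance after payment £12,985.90.
Month 3: interest £170.98; balance after payment £11,658.26.

£11,658.26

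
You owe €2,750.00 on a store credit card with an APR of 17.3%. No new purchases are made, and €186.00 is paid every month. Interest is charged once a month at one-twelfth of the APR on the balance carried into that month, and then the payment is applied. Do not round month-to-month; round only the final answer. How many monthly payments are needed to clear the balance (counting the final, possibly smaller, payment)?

Monthly rate r = 17.3%/12 = 1.44167% = 0.0144167.
Recurrence: B ← B·(1+r) − €186.00.
Month 1: interest €39.65; balance after payment €2,603.65.
Month 2: interest €37.54; balance after payment €2,455.18.
Closed form: n = −ln(1 − rB₀/P)/ln(1+r) = −ln(0.78685)/ln(1.01442) ≈ 16.747, so the balance reaches zero during payment 17.

17 payments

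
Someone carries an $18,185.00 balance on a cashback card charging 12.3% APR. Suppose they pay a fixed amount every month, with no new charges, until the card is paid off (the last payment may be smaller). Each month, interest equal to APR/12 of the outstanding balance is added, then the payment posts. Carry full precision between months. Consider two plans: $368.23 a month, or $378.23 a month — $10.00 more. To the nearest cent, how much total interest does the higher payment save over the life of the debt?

$299.72

Monthly rate r = 12.3%/12 = 1.025% = 0.01025.
At $368.23/mo: n = ⌈−ln(1 − rB₀/P)/ln(1+r)⌉ = 70 payments (last $71.25); total interest = total paid − $18,185.00 = $7,294.12.
At $378.23/mo: 67 payments (last $216.22); total interest $6,994.40.
Interest saved = $7,294.12 − $6,994.40 = $299.72.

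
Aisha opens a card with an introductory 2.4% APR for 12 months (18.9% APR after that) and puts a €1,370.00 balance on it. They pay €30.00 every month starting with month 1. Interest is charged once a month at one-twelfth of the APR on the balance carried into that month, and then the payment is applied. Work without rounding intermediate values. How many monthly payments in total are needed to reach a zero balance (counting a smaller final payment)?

Promo months 1–12 at r₀ = 2.4%/12 = 0.002; months 13+ at r₁ = 18.9%/12 = 0.01575.
After month 12: iterate B ← B·(1+r₀) − €30.00 for 12 months → €1,039.26.
Then at r₁ with €30.00/mo: n₂ = −ln(1 − r₁·B/P)/ln(1+r₁) ≈ 50.48 → 51 more payments.

63 payments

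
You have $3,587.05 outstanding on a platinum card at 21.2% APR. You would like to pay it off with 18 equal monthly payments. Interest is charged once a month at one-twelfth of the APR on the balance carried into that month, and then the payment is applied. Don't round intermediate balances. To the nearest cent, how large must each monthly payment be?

Monthly rate r = 21.2%/12 = 1.76667% = 0.0176667.
Level-payment amortization: P = B₀·r / (1 − (1+r)^(−n)) = 3587.05·0.0176667 / (1 − 1.01767^(−18)).
Denominator 1 − (1+r)^(−18) = 0.270374326.
P = 63.3712 / 0.270374326 ≈ 234.38.

$234.38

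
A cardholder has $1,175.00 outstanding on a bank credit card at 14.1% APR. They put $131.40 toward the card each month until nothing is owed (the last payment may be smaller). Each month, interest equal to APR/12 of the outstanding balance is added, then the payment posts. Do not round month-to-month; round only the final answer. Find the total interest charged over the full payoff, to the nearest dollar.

$74

Monthly rate r = 14.1%/12 = 1.175% = 0.01175.
Payoff takes n = ⌈−ln(1 − rB₀/P)/ln(1+r)⌉ = ⌈9.503⌉ = 10 payments; the last is $66.30.
Total paid = 9·$131.40 + $66.30 = $1,248.90.
Total interest = total paid − principal = $1,248.90 − $1,175.00 = $73.90.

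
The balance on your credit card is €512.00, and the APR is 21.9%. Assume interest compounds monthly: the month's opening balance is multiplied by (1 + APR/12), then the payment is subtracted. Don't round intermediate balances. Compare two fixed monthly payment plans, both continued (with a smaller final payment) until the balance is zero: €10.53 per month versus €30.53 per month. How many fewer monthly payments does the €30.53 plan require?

100 fewer payments

Monthly rate r = 21.9%/12 = 1.825% = 0.01825.
At €10.53/mo: n = ⌈−ln(1 − rB₀/P)/ln(1+r)⌉ = 121 payments (last €7.81); total interest = total paid − €512.00 = €759.41.
At €30.53/mo: 21 payments (last €6.22); total interest €104.82.
Payments saved = 121 − 21 = 100.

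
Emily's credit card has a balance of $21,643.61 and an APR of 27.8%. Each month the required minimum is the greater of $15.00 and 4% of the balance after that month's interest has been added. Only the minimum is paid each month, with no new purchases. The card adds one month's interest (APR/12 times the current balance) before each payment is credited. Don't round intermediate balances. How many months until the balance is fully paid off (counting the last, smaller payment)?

265 months

Monthly rate r = 27.8%/12 = 2.31667% = 0.0231667.
While 4% of the post-interest balance exceeds $15.00, each month B ← (B·(1+r))·(1 − 0.04), i.e. B shrinks by the factor (1+r)·0.96 = 0.98224.
This holds for months 1–228. Entering month 229 the balance is $363.87; 4% of the post-interest balance is now below $15.00, so the flat $15.00 minimum applies from here.
From month 229 a fixed $15.00 at rate r clears $363.87 in 37 more payments. Total: 228 + 37 = 265 months.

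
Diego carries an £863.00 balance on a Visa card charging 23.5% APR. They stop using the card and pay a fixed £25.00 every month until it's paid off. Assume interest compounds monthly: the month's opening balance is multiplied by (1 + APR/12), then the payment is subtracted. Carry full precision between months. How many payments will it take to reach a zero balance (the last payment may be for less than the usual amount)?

Monthly rate r = 23.5%/12 = 1.95833% = 0.0195833.
Recurrence: B ← B·(1+r) − £25.00.
Month 1: interest £16.90; balance after payment £854.90.
Month 2: interest £16.74; balance after payment £846.64.
Closed form: n = −ln(1 − rB₀/P)/ln(1+r) = −ln(0.32398)/ln(1.01958) ≈ 58.114, so the balance reaches zero during payment 59.

59 months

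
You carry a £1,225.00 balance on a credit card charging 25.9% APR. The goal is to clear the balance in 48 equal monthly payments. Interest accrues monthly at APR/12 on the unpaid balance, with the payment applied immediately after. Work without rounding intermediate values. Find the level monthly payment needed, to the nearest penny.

£41.23

Monthly rate r = 25.9%/12 = 2.15833% = 0.0215833.
Level-payment amortization: P = B₀·r / (1 − (1+r)^(−n)) = 1225.00·0.0215833 / (1 − 1.02158^(−48)).
Denominator 1 − (1+r)^(−48) = 0.641195693.
P = 26.4396 / 0.641195693 ≈ 41.23.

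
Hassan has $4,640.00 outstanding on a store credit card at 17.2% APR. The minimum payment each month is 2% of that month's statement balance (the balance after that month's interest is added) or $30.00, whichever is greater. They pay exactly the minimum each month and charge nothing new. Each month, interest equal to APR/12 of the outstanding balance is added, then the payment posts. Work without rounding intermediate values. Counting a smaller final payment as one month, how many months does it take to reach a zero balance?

278 months

Monthly rate r = 17.2%/12 = 1.43333% = 0.0143333.
While 2% of the post-interest balance exceeds $30.00, each month B ← (B·(1+r))·(1 − 0.02), i.e. B shrinks by the factor (1+r)·0.98 = 0.99405.
This holds for months 1–192. Entering month 193 the balance is $1,474.41; 2% of the post-interest balance is now below $30.00, so the flat $30.00 minimum applies from here.
From month 193 a fixed $30.00 at rate r clears $1,474.41 in 86 more payments. Total: 192 + 86 = 278 months.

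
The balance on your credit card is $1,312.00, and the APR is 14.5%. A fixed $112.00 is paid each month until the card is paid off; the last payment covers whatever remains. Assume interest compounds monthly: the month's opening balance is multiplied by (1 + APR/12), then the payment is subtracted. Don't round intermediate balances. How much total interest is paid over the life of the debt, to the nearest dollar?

$111

Monthly rate r = 14.5%/12 = 1.20833% = 0.0120833.
Payoff takes n = ⌈−ln(1 − rB₀/P)/ln(1+r)⌉ = ⌈12.707⌉ = 13 payments; the last is $79.34.
Total paid = 12·$112.00 + $79.34 = $1,423.34.
Total interest = total paid − principal = $1,423.34 − $1,312.00 = $111.34.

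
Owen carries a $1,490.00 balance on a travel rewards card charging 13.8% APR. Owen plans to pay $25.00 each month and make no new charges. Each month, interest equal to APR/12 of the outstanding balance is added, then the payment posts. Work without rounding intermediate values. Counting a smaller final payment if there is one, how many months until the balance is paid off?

102 months

Monthly rate r = 13.8%/12 = 1.15% = 0.0115.
Recurrence: B ← B·(1+r) − $25.00.
Month 1: interest $17.13; balance after payment $1,482.13.
Month 2: interest $17.04; balance after payment $1,474.18.
Closed form: n = −ln(1 − rB₀/P)/ln(1+r) = −ln(0.3146)/ln(1.0115) ≈ 101.138, so the balance reaches zero during payment 102.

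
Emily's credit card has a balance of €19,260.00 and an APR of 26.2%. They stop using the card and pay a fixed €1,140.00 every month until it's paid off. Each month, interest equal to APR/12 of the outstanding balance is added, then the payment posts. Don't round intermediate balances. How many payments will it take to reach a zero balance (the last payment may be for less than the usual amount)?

22 payments

Monthly rate r = 26.2%/12 = 2.18333% = 0.0218333.
Recurrence: B ← B·(1+r) − €1,140.00.
Month 1: interest €420.51; balance after payment €18,540.51.
Month 2: interest €404.80; balance after payment €17,805.31.
Closed form: n = −ln(1 − rB₀/P)/ln(1+r) = −ln(0.63113)/ln(1.02183) ≈ 21.309, so the balance reaches zero during payment 22.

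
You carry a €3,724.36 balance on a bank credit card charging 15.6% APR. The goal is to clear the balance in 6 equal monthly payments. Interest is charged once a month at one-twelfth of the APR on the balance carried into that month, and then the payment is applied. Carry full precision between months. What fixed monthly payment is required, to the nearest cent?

Monthly rate r = 15.6%/12 = 1.3% = 0.013.
Level-payment amortization: P = B₀·r / (1 − (1+r)^(−n)) = 3724.36·0.013 / (1 − 1.013^(−6)).
Denominator 1 − (1+r)^(−6) = 0.0745705247.
P = 48.4167 / 0.0745705247 ≈ 649.27.

€649.27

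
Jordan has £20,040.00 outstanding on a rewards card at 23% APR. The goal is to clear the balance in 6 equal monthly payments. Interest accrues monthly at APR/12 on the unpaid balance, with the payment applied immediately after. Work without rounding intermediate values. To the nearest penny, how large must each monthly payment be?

Monthly rate r = 23%/12 = 1.91667% = 0.0191667.
Level-payment amortization: P = B₀·r / (1 − (1+r)^(−n)) = 20040.00·0.0191667 / (1 − 1.01917^(−6)).
Denominator 1 − (1+r)^(−6) = 0.107663343.
P = 384.1 / 0.107663343 ≈ 3567.60.

£3,567.60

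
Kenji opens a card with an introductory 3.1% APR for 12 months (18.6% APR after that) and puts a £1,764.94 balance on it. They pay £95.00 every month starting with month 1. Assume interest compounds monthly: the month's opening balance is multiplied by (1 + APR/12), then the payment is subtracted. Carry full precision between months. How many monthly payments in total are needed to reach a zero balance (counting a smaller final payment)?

Promo months 1–12 at r₀ = 3.1%/12 = 0.00258333; months 13+ at r₁ = 18.6%/12 = 0.0155.
After month 12: iterate B ← B·(1+r₀) − £95.00 for 12 months → £664.10.
Then at r₁ with £95.00/mo: n₂ = −ln(1 − r₁·B/P)/ln(1+r₁) ≈ 7.46 → 8 more payments.

20 months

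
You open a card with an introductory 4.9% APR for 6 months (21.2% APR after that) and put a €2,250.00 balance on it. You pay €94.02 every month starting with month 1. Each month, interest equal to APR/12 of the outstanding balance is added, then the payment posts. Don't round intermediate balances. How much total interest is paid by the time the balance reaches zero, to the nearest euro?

€434

Promo months 1–6 at r₀ = 4.9%/12 = 0.00408333; months 7+ at r₁ = 21.2%/12 = 0.0176667.
After month 6: iterate B ← B·(1+r₀) − €94.02 for 6 months → €1,735.78.
Then at r₁ with €94.02/mo: n₂ = −ln(1 − r₁·B/P)/ln(1+r₁) ≈ 22.54 → 23 more payments.
Total paid = 28·€94.02 + €51.14 = €2,683.70; interest = €2,683.70 − €2,250.00 = €433.70.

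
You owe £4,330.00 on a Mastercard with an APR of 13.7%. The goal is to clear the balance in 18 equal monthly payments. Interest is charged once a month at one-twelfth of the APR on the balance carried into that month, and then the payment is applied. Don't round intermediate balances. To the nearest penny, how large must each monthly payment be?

£267.48

Monthly rate r = 13.7%/12 = 1.14167% = 0.0114167.
Level-payment amortization: P = B₀·r / (1 − (1+r)^(−n)) = 4330.00·0.0114167 / (1 − 1.01142^(−18)).
Denominator 1 − (1+r)^(−18) = 0.184811407.
P = 49.4342 / 0.184811407 ≈ 267.48.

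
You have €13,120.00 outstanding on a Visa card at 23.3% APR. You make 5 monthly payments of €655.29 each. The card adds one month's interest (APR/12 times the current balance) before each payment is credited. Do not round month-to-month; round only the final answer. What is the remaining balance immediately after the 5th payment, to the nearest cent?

Monthly rate r = 23.3%/12 = 1.94167% = 0.0194167.
Each month: B ← B·(1+r) − €655.29.
Month 1: interest €254.75; balance after payment €12,719.46.
Month 2: interest €246.97; balance after payment €12,311.14.
Month 3: interest €239.04; balance after payment €11,894.89.
Month 4: interest €230.96; balance after payment €11,470.56.
Month 5: interest €222.72; balance after payment €11,037.99.

€11,037.99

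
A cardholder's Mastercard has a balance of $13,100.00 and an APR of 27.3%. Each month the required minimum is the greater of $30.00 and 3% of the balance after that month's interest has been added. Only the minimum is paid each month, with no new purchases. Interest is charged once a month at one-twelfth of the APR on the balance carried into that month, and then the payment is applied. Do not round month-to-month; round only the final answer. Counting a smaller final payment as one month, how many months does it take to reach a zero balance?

Monthly rate r = 27.3%/12 = 2.275% = 0.02275.
While 3% of the post-interest balance exceeds $30.00, each month B ← (B·(1+r))·(1 − 0.03), i.e. B shrinks by the factor (1+r)·0.97 = 0.99207.
This holds for months 1–326. Entering month 327 the balance is $976.58; 3% of the post-interest balance is now below $30.00, so the flat $30.00 minimum applies from here.
From month 327 a fixed $30.00 at rate r clears $976.58 in 60 more payments. Total: 326 + 60 = 386 months.

386 months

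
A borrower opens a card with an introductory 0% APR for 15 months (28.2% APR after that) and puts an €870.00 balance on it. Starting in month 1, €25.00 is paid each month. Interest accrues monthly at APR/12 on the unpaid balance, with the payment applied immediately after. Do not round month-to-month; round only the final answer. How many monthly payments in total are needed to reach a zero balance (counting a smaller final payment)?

42 months

Promo months 1–15 at r₀ = 0%/12 = 0; months 16+ at r₁ = 28.2%/12 = 0.0235.
After month 15 (no interest yet): B = €870.00 − 15·€25.00 = €495.00.
Then at r₁ with €25.00/mo: n₂ = −ln(1 − r₁·B/P)/ln(1+r₁) ≈ 26.95 → 27 more payments.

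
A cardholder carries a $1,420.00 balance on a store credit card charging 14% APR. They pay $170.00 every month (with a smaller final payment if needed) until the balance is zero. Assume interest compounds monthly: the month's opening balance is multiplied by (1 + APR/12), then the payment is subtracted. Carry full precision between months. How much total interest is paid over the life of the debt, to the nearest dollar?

Monthly rate r = 14%/12 = 1.16667% = 0.0116667.
Payoff takes n = ⌈−ln(1 − rB₀/P)/ln(1+r)⌉ = ⌈8.840⌉ = 9 payments; the last is $142.87.
Total paid = 8·$170.00 + $142.87 = $1,502.87.
Total interest = total paid − principal = $1,502.87 − $1,420.00 = $82.87.

$83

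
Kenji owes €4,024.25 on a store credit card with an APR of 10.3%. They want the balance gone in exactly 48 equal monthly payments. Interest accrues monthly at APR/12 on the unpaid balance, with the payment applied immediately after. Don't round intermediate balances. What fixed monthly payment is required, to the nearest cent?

Monthly rate r = 10.3%/12 = 0.858333% = 0.00858333.
Level-payment amortization: P = B₀·r / (1 − (1+r)^(−n)) = 4024.25·0.00858333 / (1 − 1.00858^(−48)).
Denominator 1 − (1+r)^(−48) = 0.336510258.
P = 34.5415 / 0.336510258 ≈ 102.65.

€102.65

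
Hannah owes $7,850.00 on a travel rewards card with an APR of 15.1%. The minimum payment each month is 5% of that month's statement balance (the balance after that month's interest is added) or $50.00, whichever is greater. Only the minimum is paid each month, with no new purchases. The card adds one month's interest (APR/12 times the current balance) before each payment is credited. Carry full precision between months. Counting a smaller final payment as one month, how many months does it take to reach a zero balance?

77 months

Monthly rate r = 15.1%/12 = 1.25833% = 0.0125833.
While 5% of the post-interest balance exceeds $50.00, each month B ← (B·(1+r))·(1 − 0.05), i.e. B shrinks by the factor (1+r)·0.95 = 0.96195.
This holds for months 1–54. Entering month 55 the balance is $966.51; 5% of the post-interest balance is now below $50.00, so the flat $50.00 minimum applies from here.
From month 55 a fixed $50.00 at rate r clears $966.51 in 23 more payments. Total: 54 + 23 = 77 months.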